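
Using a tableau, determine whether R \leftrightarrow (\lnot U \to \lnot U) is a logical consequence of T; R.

Yes

Initial set: {T T; T R; F (R \leftrightarrow (\lnot U \to \lnot U))}.
F (R \leftrightarrow (\lnot U \to \lnot U)): β-rule — branch into T R, F (\lnot U \to \lnot U)  //  F R, T (\lnot U \to \lnot U).
  branch 1 (add T R, F (\lnot U \to \lnot U)):
    F (\lnot U \to \lnot U): α-rule — add T \lnot U, F \lnot U.
    × closes — contains both U and \lnot U.
  branch 2 (add F R, T (\lnot U \to \lnot U)):
    × closes — contains both R and \lnot R.
All 2 branches close.
Every branch closed, so the premises entail the conclusion.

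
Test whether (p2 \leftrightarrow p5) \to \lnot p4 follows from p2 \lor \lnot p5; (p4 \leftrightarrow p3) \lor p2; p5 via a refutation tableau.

Initial set: {(p2 \lor \lnot p5); ((p4 \leftrightarrow p3) \lor p2); p5; \lnot ((p2 \leftrightarrow p5) \to \lnot p4)}.
\lnot ((p2 \leftrightarrow p5) \to \lnot p4): α-rule — add (p2 \leftrightarrow p5), \lnot \lnot p4.
(p2 \lor \lnot p5): β-rule — branch into p2  //  \lnot p5.
  branch 1 (add p2):
    ((p4 \leftrightarrow p3) \lor p2): β-rule — branch into (p4 \leftrightarrow p3)  //  p2.
      branch 1.1 (add (p4 \leftrightarrow p3)):
        (p2 \leftrightarrow p5): β-rule — branch into p2, p5  //  \lnot p2, \lnot p5.
          branch 1.1.1 (add p2, p5):
            (p4 \leftrightarrow p3): β-rule — branch into p4, p3  //  \lnot p4, \lnot p3.
              branch 1.1.1.1 (add p4, p3):
                ○ open, literals {p2=1, p3=1, p4=1, p5=1}.
              branch 1.1.1.2 (add \lnot p4, \lnot p3):
                × closes — contains both p4 and \lnot p4.
          branch 1.1.2 (add \lnot p2, \lnot p5):
            × closes — contains both p2 and \lnot p2.
      branch 1.2 (add p2):
        (p2 \leftrightarrow p5): β-rule — branch into p2, p5  //  \lnot p2, \lnot p5.
          branch 1.2.1 (add p2, p5):
            ○ open, literals {p2=1, p4=1, p5=1}.
          branch 1.2.2 (add \lnot p2, \lnot p5):
            × closes — contains both p2 and \lnot p2.
  branch 2 (add \lnot p5):
    × closes — contains both p5 and \lnot p5.
4 branches closed, 2 open.
An open branch gives a countermodel: p2=1, p3=1, p4=1, p5=1 (unmentioned atoms arbitrary); the premises hold there but the conclusion fails.

No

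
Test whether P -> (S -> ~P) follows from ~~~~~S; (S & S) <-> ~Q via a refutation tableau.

Yes

Initial set: {T ~~~~~S; T ((S & S) <-> ~Q); F (P -> (S -> ~P))}.
T ~~~~~S: drop double negation, giving T ~~~S.
F (P -> (S -> ~P)): α-rule — add T P, F (S -> ~P).
T ~~~S: drop double negation, giving T ~S.
F (S -> ~P): α-rule — add T S, F ~P.
× closes — contains both S and ~S.
All 1 branch closes.
Every branch closed, so the premises entail the conclusion.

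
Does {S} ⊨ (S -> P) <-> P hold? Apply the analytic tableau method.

Yes

Initial set: {S; ~((S -> P) <-> P)}.
~((S -> P) <-> P): β-rule — branch into (S -> P), ~P  //  ~(S -> P), P.
  branch 1 (add (S -> P), ~P):
    (S -> P): β-rule — branch into ~S  //  P.
      branch 1.1 (add ~S):
        × closes — contains both S and ~S.
      branch 1.2 (add P):
        × closes — contains both P and ~P.
  branch 2 (add ~(S -> P), P):
    ~(S -> P): α-rule — add S, ~P.
    × closes — contains both P and ~P.
All 3 branches close.
Every branch closed, so the premises entail the conclusion.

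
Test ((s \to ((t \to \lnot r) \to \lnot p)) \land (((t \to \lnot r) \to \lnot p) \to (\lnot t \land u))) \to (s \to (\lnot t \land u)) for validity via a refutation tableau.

Valid

Assume the negation and expand:
Initial set: {F (((s \to ((t \to \lnot r) \to \lnot p)) \land (((t \to \lnot r) \to \lnot p) \to (\lnot t \land u))) \to (s \to (\lnot t \land u)))}.
F (((s \to ((t \to \lnot r) \to \lnot p)) \land (((t \to \lnot r) \to \lnot p) \to (\lnot t \land u))) \to (s \to (\lnot t \land u))): α-rule — add T ((s \to ((t \to \lnot r) \to \lnot p)) \land (((t \to \lnot r) \to \lnot p) \to (\lnot t \land u))), F (s \to (\lnot t \land u)).
T ((s \to ((t \to \lnot r) \to \lnot p)) \land (((t \to \lnot r) \to \lnot p) \to (\lnot t \land u))): α-rule — add T (s \to ((t \to \lnot r) \to \lnot p)), T (((t \to \lnot r) \to \lnot p) \to (\lnot t \land u)).
F (s \to (\lnot t \land u)): α-rule — add T s, F (\lnot t \land u).
T (s \to ((t \to \lnot r) \to \lnot p)): β-rule — branch into F s  //  T ((t \to \lnot r) \to \lnot p).
  branch 1 (add F s):
    × closes — contains both s and \lnot s.
  branch 2 (add T ((t \to \lnot r) \to \lnot p)):
    T (((t \to \lnot r) \to \lnot p) \to (\lnot t \land u)): β-rule — branch into F ((t \to \lnot r) \to \lnot p)  //  T (\lnot t \land u).
      branch 2.1 (add F ((t \to \lnot r) \to \lnot p)):
        F ((t \to \lnot r) \to \lnot p): α-rule — add T (t \to \lnot r), F \lnot p.
        F (\lnot t \land u): β-rule — branch into F \lnot t  //  F u.
          branch 2.1.1 (add F \lnot t):
            T ((t \to \lnot r) \to \lnot p): β-rule — branch into F (t \to \lnot r)  //  T \lnot p.
              branch 2.1.1.1 (add F (t \to \lnot r)):
                F (t \to \lnot r): α-rule — add T t, F \lnot r.
                T (t \to \lnot r): β-rule — branch into F t  //  T \lnot r.
                  branch 2.1.1.1.1 (add F t):
                    × closes — contains both t and \lnot t.
                  branch 2.1.1.1.2 (add T \lnot r):
                    × closes — contains both r and \lnot r.
              branch 2.1.1.2 (add T \lnot p):
                × closes — contains both p and \lnot p.
          branch 2.1.2 (add F u):
            T ((t \to \lnot r) \to \lnot p): β-rule — branch into F (t \to \lnot r)  //  T \lnot p.
              branch 2.1.2.1 (add F (t \to \lnot r)):
                F (t \to \lnot r): α-rule — add T t, F \lnot r.
                T (t \to \lnot r): β-rule — branch into F t  //  T \lnot r.
                  branch 2.1.2.1.1 (add F t):
                    × closes — contains both t and \lnot t.
                  branch 2.1.2.1.2 (add T \lnot r):
                    × closes — contains both r and \lnot r.
              branch 2.1.2.2 (add T \lnot p):
                × closes — contains both p and \lnot p.
      branch 2.2 (add T (\lnot t \land u)):
        T (\lnot t \land u): α-rule — add T \lnot t, T u.
        F (\lnot t \land u): β-rule — branch into F \lnot t  //  F u.
          branch 2.2.1 (add F \lnot t):
            × closes — contains both t and \lnot t.
          branch 2.2.2 (add F u):
            × closes — contains both u and \lnot u.
All 9 branches close.
Every branch closed, so the negation is unsatisfiable and the formula is valid.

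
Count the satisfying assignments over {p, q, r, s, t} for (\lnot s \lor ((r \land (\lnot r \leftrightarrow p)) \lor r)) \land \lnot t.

Initial set: {((\lnot s \lor ((r \land (\lnot r \leftrightarrow p)) \lor r)) \land \lnot t)}.
((\lnot s \lor ((r \land (\lnot r \leftrightarrow p)) \lor r)) \land \lnot t): α-rule — add (\lnot s \lor ((r \land (\lnot r \leftrightarrow p)) \lor r)), \lnot t.
(\lnot s \lor ((r \land (\lnot r \leftrightarrow p)) \lor r)): β-rule — branch into \lnot s  //  ((r \land (\lnot r \leftrightarrow p)) \lor r).
  branch 1 (add \lnot s):
    ○ open, literals {s=0, t=0}.
  branch 2 (add ((r \land (\lnot r \leftrightarrow p)) \lor r)):
    ((r \land (\lnot r \leftrightarrow p)) \lor r): β-rule — branch into (r \land (\lnot r \leftrightarrow p))  //  r.
      branch 2.1 (add (r \land (\lnot r \leftrightarrow p))):
        (r \land (\lnot r \leftrightarrow p)): α-rule — add r, (\lnot r \leftrightarrow p).
        (\lnot r \leftrightarrow p): β-rule — branch into \lnot r, p  //  \lnot \lnot r, \lnot p.
          branch 2.1.1 (add \lnot r, p):
            × closes — contains both r and \lnot r.
          branch 2.1.2 (add \lnot \lnot r, \lnot p):
            ○ open, literals {p=0, r=1, t=0}.
      branch 2.2 (add r):
        ○ open, literals {r=1, t=0}.
1 branch closed, 3 open.
Each open branch fixes some atoms; the unmentioned ones are free. Counting distinct full assignments: branch {s=0, t=0} (p, q, r) contributes 8 new; branch {p=0, r=1, t=0} (q, s) contributes 2 new; branch {r=1, t=0} (p, q, s) contributes 2 new. Total: 12.

12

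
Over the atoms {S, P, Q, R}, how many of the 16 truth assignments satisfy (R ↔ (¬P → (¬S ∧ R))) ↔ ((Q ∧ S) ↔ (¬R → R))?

6

Initial set: {T ((R ↔ (¬P → (¬S ∧ R))) ↔ ((Q ∧ S) ↔ (¬R → R)))}.
T ((R ↔ (¬P → (¬S ∧ R))) ↔ ((Q ∧ S) ↔ (¬R → R))): β-rule — branch into T (R ↔ (¬P → (¬S ∧ R))), T ((Q ∧ S) ↔ (¬R → R))  //  F (R ↔ (¬P → (¬S ∧ R))), F ((Q ∧ S) ↔ (¬R → R)).
  branch 1 (add T (R ↔ (¬P → (¬S ∧ R))), T ((Q ∧ S) ↔ (¬R → R))):
    T (R ↔ (¬P → (¬S ∧ R))): β-rule — branch into T R, T (¬P → (¬S ∧ R))  //  F R, F (¬P → (¬S ∧ R)).
      branch 1.1 (add T R, T (¬P → (¬S ∧ R))):
        T ((Q ∧ S) ↔ (¬R → R)): β-rule — branch into T (Q ∧ S), T (¬R → R)  //  F (Q ∧ S), F (¬R → R).
          branch 1.1.1 (add T (Q ∧ S), T (¬R → R)):
            T (Q ∧ S): α-rule — add T Q, T S.
            T (¬P → (¬S ∧ R)): β-rule — branch into F ¬P  //  T (¬S ∧ R).
              branch 1.1.1.1 (add F ¬P):
                T (¬R → R): β-rule — branch into F ¬R  //  T R.
                  branch 1.1.1.1.1 (add F ¬R):
                    ○ open, literals {P=T, Q=T, R=T, S=T}.
                  branch 1.1.1.1.2 (add T R):
                    ○ open, literals {P=T, Q=T, R=T, S=T}.
              branch 1.1.1.2 (add T (¬S ∧ R)):
                T (¬S ∧ R): α-rule — add T ¬S, T R.
                × closes — contains both S and ¬S.
          branch 1.1.2 (add F (Q ∧ S), F (¬R → R)):
            F (¬R → R): α-rule — add T ¬R, F R.
            × closes — contains both R and ¬R.
      branch 1.2 (add F R, F (¬P → (¬S ∧ R))):
        F (¬P → (¬S ∧ R)): α-rule — add T ¬P, F (¬S ∧ R).
        T ((Q ∧ S) ↔ (¬R → R)): β-rule — branch into T (Q ∧ S), T (¬R → R)  //  F (Q ∧ S), F (¬R → R).
          branch 1.2.1 (add T (Q ∧ S), T (¬R → R)):
            T (Q ∧ S): α-rule — add T Q, T S.
            F (¬S ∧ R): β-rule — branch into F ¬S  //  F R.
              branch 1.2.1.1 (add F ¬S):
                T (¬R → R): β-rule — branch into F ¬R  //  T R.
                  branch 1.2.1.1.1 (add F ¬R):
                    × closes — contains both R and ¬R.
                  branch 1.2.1.1.2 (add T R):
                    × closes — contains both R and ¬R.
              branch 1.2.1.2 (add F R):
                T (¬R → R): β-rule — branch into F ¬R  //  T R.
                  branch 1.2.1.2.1 (add F ¬R):
                    × closes — contains both R and ¬R.
                  branch 1.2.1.2.2 (add T R):
                    × closes — contains both R and ¬R.
          branch 1.2.2 (add F (Q ∧ S), F (¬R → R)):
            F (¬R → R): α-rule — add T ¬R, F R.
            F (¬S ∧ R): β-rule — branch into F ¬S  //  F R.
              branch 1.2.2.1 (add F ¬S):
                F (Q ∧ S): β-rule — branch into F Q  //  F S.
                  branch 1.2.2.1.1 (add F Q):
                    ○ open, literals {P=F, Q=F, R=F, S=T}.
                  branch 1.2.2.1.2 (add F S):
                    × closes — contains both S and ¬S.
              branch 1.2.2.2 (add F R):
                F (Q ∧ S): β-rule — branch into F Q  //  F S.
                  branch 1.2.2.2.1 (add F Q):
                    ○ open, literals {P=F, Q=F, R=F}.
                  branch 1.2.2.2.2 (add F S):
                    ○ open, literals {P=F, R=F, S=F}.
  branch 2 (add F (R ↔ (¬P → (¬S ∧ R))), F ((Q ∧ S) ↔ (¬R → R))):
    F (R ↔ (¬P → (¬S ∧ R))): β-rule — branch into T R, F (¬P → (¬S ∧ R))  //  F R, T (¬P → (¬S ∧ R)).
      branch 2.1 (add T R, F (¬P → (¬S ∧ R))):
        F (¬P → (¬S ∧ R)): α-rule — add T ¬P, F (¬S ∧ R).
        F ((Q ∧ S) ↔ (¬R → R)): β-rule — branch into T (Q ∧ S), F (¬R → R)  //  F (Q ∧ S), T (¬R → R).
          branch 2.1.1 (add T (Q ∧ S), F (¬R → R)):
            T (Q ∧ S): α-rule — add T Q, T S.
            F (¬R → R): α-rule — add T ¬R, F R.
            × closes — contains both R and ¬R.
          branch 2.1.2 (add F (Q ∧ S), T (¬R → R)):
            F (¬S ∧ R): β-rule — branch into F ¬S  //  F R.
              branch 2.1.2.1 (add F ¬S):
                F (Q ∧ S): β-rule — branch into F Q  //  F S.
                  branch 2.1.2.1.1 (add F Q):
                    T (¬R → R): β-rule — branch into F ¬R  //  T R.
                      branch 2.1.2.1.1.1 (add F ¬R):
                        ○ open, literals {P=F, Q=F, R=T, S=T}.
                      branch 2.1.2.1.1.2 (add T R):
                        ○ open, literals {P=F, Q=F, R=T, S=T}.
                  branch 2.1.2.1.2 (add F S):
                    × closes — contains both S and ¬S.
              branch 2.1.2.2 (add F R):
                × closes — contains both R and ¬R.
      branch 2.2 (add F R, T (¬P → (¬S ∧ R))):
        F ((Q ∧ S) ↔ (¬R → R)): β-rule — branch into T (Q ∧ S), F (¬R → R)  //  F (Q ∧ S), T (¬R → R).
          branch 2.2.1 (add T (Q ∧ S), F (¬R → R)):
            T (Q ∧ S): α-rule — add T Q, T S.
            F (¬R → R): α-rule — add T ¬R, F R.
            T (¬P → (¬S ∧ R)): β-rule — branch into F ¬P  //  T (¬S ∧ R).
              branch 2.2.1.1 (add F ¬P):
                ○ open, literals {P=T, Q=T, R=F, S=T}.
              branch 2.2.1.2 (add T (¬S ∧ R)):
                T (¬S ∧ R): α-rule — add T ¬S, T R.
                × closes — contains both S and ¬S.
          branch 2.2.2 (add F (Q ∧ S), T (¬R → R)):
            T (¬P → (¬S ∧ R)): β-rule — branch into F ¬P  //  T (¬S ∧ R).
              branch 2.2.2.1 (add F ¬P):
                F (Q ∧ S): β-rule — branch into F Q  //  F S.
                  branch 2.2.2.1.1 (add F Q):
                    T (¬R → R): β-rule — branch into F ¬R  //  T R.
                      branch 2.2.2.1.1.1 (add F ¬R):
                        × closes — contains both R and ¬R.
                      branch 2.2.2.1.1.2 (add T R):
                        × closes — contains both R and ¬R.
                  branch 2.2.2.1.2 (add F S):
                    T (¬R → R): β-rule — branch into F ¬R  //  T R.
                      branch 2.2.2.1.2.1 (add F ¬R):
                        × closes — contains both R and ¬R.
                      branch 2.2.2.1.2.2 (add T R):
                        × closes — contains both R and ¬R.
              branch 2.2.2.2 (add T (¬S ∧ R)):
                T (¬S ∧ R): α-rule — add T ¬S, T R.
                × closes — contains both R and ¬R.
16 branches closed, 8 open.
Each open branch fixes some atoms; the unmentioned ones are free. Counting distinct full assignments: branch {P=T, Q=T, R=T, S=T} (none free) contributes 1 new; branch {P=T, Q=T, R=T, S=T} (none free) contributes 0 new; branch {P=F, Q=F, R=F, S=T} (none free) contributes 1 new; branch {P=F, Q=F, R=F} (S) contributes 1 new; branch {P=F, R=F, S=F} (Q) contributes 1 new; branch {P=F, Q=F, R=T, S=T} (none free) contributes 1 new; branch {P=F, Q=F, R=T, S=T} (none free) contributes 0 new; branch {P=T, Q=T, R=F, S=T} (none free) contributes 1 new. Total: 6.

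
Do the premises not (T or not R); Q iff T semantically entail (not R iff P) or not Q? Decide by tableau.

Initial set: {not (T or not R); (Q iff T); not ((not R iff P) or not Q)}.
not (T or not R): α-rule — add not T, not not R.
not ((not R iff P) or not Q): α-rule — add not (not R iff P), not not Q.
(Q iff T): β-rule — branch into Q, T  //  not Q, not T.
  branch 1 (add Q, T):
    × closes — contains both T and not T.
  branch 2 (add not Q, not T):
    × closes — contains both Q and not Q.
All 2 branches close.
Every branch closed, so the premises entail the conclusion.

Yes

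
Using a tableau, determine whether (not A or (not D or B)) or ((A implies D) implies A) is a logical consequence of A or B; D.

Initial set: {T (A or B); T D; F ((not A or (not D or B)) or ((A implies D) implies A))}.
F ((not A or (not D or B)) or ((A implies D) implies A)): α-rule — add F (not A or (not D or B)), F ((A implies D) implies A).
F (not A or (not D or B)): α-rule — add F not A, F (not D or B).
F ((A implies D) implies A): α-rule — add T (A implies D), F A.
× closes — contains both A and not A.
All 1 branch closes.
Every branch closed, so the premises entail the conclusion.

Yes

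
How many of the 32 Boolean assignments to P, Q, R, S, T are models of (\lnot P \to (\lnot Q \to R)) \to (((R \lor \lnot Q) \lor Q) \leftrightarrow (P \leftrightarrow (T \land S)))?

Initial set: {((\lnot P \to (\lnot Q \to R)) \to (((R \lor \lnot Q) \lor Q) \leftrightarrow (P \leftrightarrow (T \land S))))}.
((\lnot P \to (\lnot Q \to R)) \to (((R \lor \lnot Q) \lor Q) \leftrightarrow (P \leftrightarrow (T \land S)))): β-rule — branch into \lnot (\lnot P \to (\lnot Q \to R))  //  (((R \lor \lnot Q) \lor Q) \leftrightarrow (P \leftrightarrow (T \land S))).
  branch 1 (add \lnot (\lnot P \to (\lnot Q \to R))):
    \lnot (\lnot P \to (\lnot Q \to R)): α-rule — add \lnot P, \lnot (\lnot Q \to R).
    \lnot (\lnot Q \to R): α-rule — add \lnot Q, \lnot R.
    ○ open, literals {P=F, Q=F, R=F}.
  branch 2 (add (((R \lor \lnot Q) \lor Q) \leftrightarrow (P \leftrightarrow (T \land S)))):
    (((R \lor \lnot Q) \lor Q) \leftrightarrow (P \leftrightarrow (T \land S))): β-rule — branch into ((R \lor \lnot Q) \lor Q), (P \leftrightarrow (T \land S))  //  \lnot ((R \lor \lnot Q) \lor Q), \lnot (P \leftrightarrow (T \land S)).
      branch 2.1 (add ((R \lor \lnot Q) \lor Q), (P \leftrightarrow (T \land S))):
        ((R \lor \lnot Q) \lor Q): β-rule — branch into (R \lor \lnot Q)  //  Q.
          branch 2.1.1 (add (R \lor \lnot Q)):
            (P \leftrightarrow (T \land S)): β-rule — branch into P, (T \land S)  //  \lnot P, \lnot (T \land S).
              branch 2.1.1.1 (add P, (T \land S)):
                (T \land S): α-rule — add T, S.
                (R \lor \lnot Q): β-rule — branch into R  //  \lnot Q.
                  branch 2.1.1.1.1 (add R):
                    ○ open, literals {P=T, R=T, S=T, T=T}.
                  branch 2.1.1.1.2 (add \lnot Q):
                    ○ open, literals {P=T, Q=F, S=T, T=T}.
              branch 2.1.1.2 (add \lnot P, \lnot (T \land S)):
                (R \lor \lnot Q): β-rule — branch into R  //  \lnot Q.
                  branch 2.1.1.2.1 (add R):
                    \lnot (T \land S): β-rule — branch into \lnot T  //  \lnot S.
                      branch 2.1.1.2.1.1 (add \lnot T):
                        ○ open, literals {P=F, R=T, T=F}.
                      branch 2.1.1.2.1.2 (add \lnot S):
                        ○ open, literals {P=F, R=T, S=F}.
                  branch 2.1.1.2.2 (add \lnot Q):
                    \lnot (T \land S): β-rule — branch into \lnot T  //  \lnot S.
                      branch 2.1.1.2.2.1 (add \lnot T):
                        ○ open, literals {P=F, Q=F, T=F}.
                      branch 2.1.1.2.2.2 (add \lnot S):
                        ○ open, literals {P=F, Q=F, S=F}.
          branch 2.1.2 (add Q):
            (P \leftrightarrow (T \land S)): β-rule — branch into P, (T \land S)  //  \lnot P, \lnot (T \land S).
              branch 2.1.2.1 (add P, (T \land S)):
                (T \land S): α-rule — add T, S.
                ○ open, literals {P=T, Q=T, S=T, T=T}.
              branch 2.1.2.2 (add \lnot P, \lnot (T \land S)):
                \lnot (T \land S): β-rule — branch into \lnot T  //  \lnot S.
                  branch 2.1.2.2.1 (add \lnot T):
                    ○ open, literals {P=F, Q=T, T=F}.
                  branch 2.1.2.2.2 (add \lnot S):
                    ○ open, literals {P=F, Q=T, S=F}.
      branch 2.2 (add \lnot ((R \lor \lnot Q) \lor Q), \lnot (P \leftrightarrow (T \land S))):
        \lnot ((R \lor \lnot Q) \lor Q): α-rule — add \lnot (R \lor \lnot Q), \lnot Q.
        \lnot (R \lor \lnot Q): α-rule — add \lnot R, \lnot \lnot Q.
        × closes — contains both Q and \lnot Q.
1 branch closed, 10 open.
Each open branch fixes some atoms; the unmentioned ones are free. Counting distinct full assignments: branch {P=F, Q=F, R=F} (S, T) contributes 4 new; branch {P=T, R=T, S=T, T=T} (Q) contributes 2 new; branch {P=T, Q=F, S=T, T=T} (R) contributes 1 new; branch {P=F, R=T, T=F} (Q, S) contributes 4 new; branch {P=F, R=T, S=F} (Q, T) contributes 2 new; branch {P=F, Q=F, T=F} (R, S) contributes 0 new; branch {P=F, Q=F, S=F} (R, T) contributes 0 new; branch {P=T, Q=T, S=T, T=T} (R) contributes 1 new; branch {P=F, Q=T, T=F} (R, S) contributes 2 new; branch {P=F, Q=T, S=F} (R, T) contributes 1 new. Total: 17.

17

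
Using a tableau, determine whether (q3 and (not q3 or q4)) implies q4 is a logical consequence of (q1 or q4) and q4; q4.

Yes

Initial set: {((q1 or q4) and q4); q4; not ((q3 and (not q3 or q4)) implies q4)}.
((q1 or q4) and q4): α-rule — add (q1 or q4), q4.
not ((q3 and (not q3 or q4)) implies q4): α-rule — add (q3 and (not q3 or q4)), not q4.
× closes — contains both q4 and not q4.
All 1 branch closes.
Every branch closed, so the premises entail the conclusion.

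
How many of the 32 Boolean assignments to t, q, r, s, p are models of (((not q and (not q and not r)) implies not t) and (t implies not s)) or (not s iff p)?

27

Initial set: {((((not q and (not q and not r)) implies not t) and (t implies not s)) or (not s iff p))}.
((((not q and (not q and not r)) implies not t) and (t implies not s)) or (not s iff p)): β-rule — branch into (((not q and (not q and not r)) implies not t) and (t implies not s))  //  (not s iff p).
  branch 1 (add (((not q and (not q and not r)) implies not t) and (t implies not s))):
    (((not q and (not q and not r)) implies not t) and (t implies not s)): α-rule — add ((not q and (not q and not r)) implies not t), (t implies not s).
    ((not q and (not q and not r)) implies not t): β-rule — branch into not (not q and (not q and not r))  //  not t.
      branch 1.1 (add not (not q and (not q and not r))):
        (t implies not s): β-rule — branch into not t  //  not s.
          branch 1.1.1 (add not t):
            not (not q and (not q and not r)): β-rule — branch into not not q  //  not (not q and not r).
              branch 1.1.1.1 (add not not q):
                ○ open, literals {q=1, t=0}.
              branch 1.1.1.2 (add not (not q and not r)):
                not (not q and not r): β-rule — branch into not not q  //  not not r.
                  branch 1.1.1.2.1 (add not not q):
                    ○ open, literals {q=1, t=0}.
                  branch 1.1.1.2.2 (add not not r):
                    ○ open, literals {r=1, t=0}.
          branch 1.1.2 (add not s):
            not (not q and (not q and not r)): β-rule — branch into not not q  //  not (not q and not r).
              branch 1.1.2.1 (add not not q):
                ○ open, literals {q=1, s=0}.
              branch 1.1.2.2 (add not (not q and not r)):
                not (not q and not r): β-rule — branch into not not q  //  not not r.
                  branch 1.1.2.2.1 (add not not q):
                    ○ open, literals {q=1, s=0}.
                  branch 1.1.2.2.2 (add not not r):
                    ○ open, literals {r=1, s=0}.
      branch 1.2 (add not t):
        (t implies not s): β-rule — branch into not t  //  not s.
          branch 1.2.1 (add not t):
            ○ open, literals {t=0}.
          branch 1.2.2 (add not s):
            ○ open, literals {s=0, t=0}.
  branch 2 (add (not s iff p)):
    (not s iff p): β-rule — branch into not s, p  //  not not s, not p.
      branch 2.1 (add not s, p):
        ○ open, literals {p=1, s=0}.
      branch 2.2 (add not not s, not p):
        ○ open, literals {p=0, s=1}.
0 branches closed, 10 open.
Each open branch fixes some atoms; the unmentioned ones are free. Counting distinct full assignments: branch {q=1, t=0} (r, s, p) contributes 8 new; branch {q=1, t=0} (r, s, p) contributes 0 new; branch {r=1, t=0} (q, s, p) contributes 4 new; branch {q=1, s=0} (t, r, p) contributes 4 new; branch {q=1, s=0} (t, r, p) contributes 0 new; branch {r=1, s=0} (t, q, p) contributes 2 new; branch {t=0} (q, r, s, p) contributes 4 new; branch {s=0, t=0} (q, r, p) contributes 0 new; branch {p=1, s=0} (t, q, r) contributes 1 new; branch {p=0, s=1} (t, q, r) contributes 4 new. Total: 27.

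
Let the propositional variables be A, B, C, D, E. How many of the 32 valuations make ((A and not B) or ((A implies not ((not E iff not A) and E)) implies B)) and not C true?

Initial set: {(((A and not B) or ((A implies not ((not E iff not A) and E)) implies B)) and not C)}.
(((A and not B) or ((A implies not ((not E iff not A) and E)) implies B)) and not C): α-rule — add ((A and not B) or ((A implies not ((not E iff not A) and E)) implies B)), not C.
((A and not B) or ((A implies not ((not E iff not A) and E)) implies B)): β-rule — branch into (A and not B)  //  ((A implies not ((not E iff not A) and E)) implies B).
  branch 1 (add (A and not B)):
    (A and not B): α-rule — add A, not B.
    ○ open, literals {A=T, B=F, C=F}.
  branch 2 (add ((A implies not ((not E iff not A) and E)) implies B)):
    ((A implies not ((not E iff not A) and E)) implies B): β-rule — branch into not (A implies not ((not E iff not A) and E))  //  B.
      branch 2.1 (add not (A implies not ((not E iff not A) and E))):
        not (A implies not ((not E iff not A) and E)): α-rule — add A, not not ((not E iff not A) and E).
        not not ((not E iff not A) and E): α-rule — add (not E iff not A), E.
        (not E iff not A): β-rule — branch into not E, not A  //  not not E, not not A.
          branch 2.1.1 (add not E, not A):
            × closes — contains both E and not E.
          branch 2.1.2 (add not not E, not not A):
            ○ open, literals {A=T, C=F, E=T}.
      branch 2.2 (add B):
        ○ open, literals {B=T, C=F}.
1 branch closed, 3 open.
Each open branch fixes some atoms; the unmentioned ones are free. Counting distinct full assignments: branch {A=T, B=F, C=F} (D, E) contributes 4 new; branch {A=T, C=F, E=T} (B, D) contributes 2 new; branch {B=T, C=F} (A, D, E) contributes 6 new. Total: 12.

12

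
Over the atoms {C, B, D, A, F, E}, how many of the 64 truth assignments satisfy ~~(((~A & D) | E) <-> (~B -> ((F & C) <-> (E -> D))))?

Initial set: {~~(((~A & D) | E) <-> (~B -> ((F & C) <-> (E -> D))))}.
~~(((~A & D) | E) <-> (~B -> ((F & C) <-> (E -> D)))): drop double negation, giving (((~A & D) | E) <-> (~B -> ((F & C) <-> (E -> D)))).
(((~A & D) | E) <-> (~B -> ((F & C) <-> (E -> D)))): β-rule — branch into ((~A & D) | E), (~B -> ((F & C) <-> (E -> D)))  //  ~((~A & D) | E), ~(~B -> ((F & C) <-> (E -> D))).
  branch 1 (add ((~A & D) | E), (~B -> ((F & C) <-> (E -> D)))):
    ((~A & D) | E): β-rule — branch into (~A & D)  //  E.
      branch 1.1 (add (~A & D)):
        (~A & D): α-rule — add ~A, D.
        (~B -> ((F & C) <-> (E -> D))): β-rule — branch into ~~B  //  ((F & C) <-> (E -> D)).
          branch 1.1.1 (add ~~B):
            ○ open, literals {A=0, B=1, D=1}.
          branch 1.1.2 (add ((F & C) <-> (E -> D))):
            ((F & C) <-> (E -> D)): β-rule — branch into (F & C), (E -> D)  //  ~(F & C), ~(E -> D).
              branch 1.1.2.1 (add (F & C), (E -> D)):
                (F & C): α-rule — add F, C.
                (E -> D): β-rule — branch into ~E  //  D.
                  branch 1.1.2.1.1 (add ~E):
                    ○ open, literals {A=0, C=1, D=1, E=0, F=1}.
                  branch 1.1.2.1.2 (add D):
                    ○ open, literals {A=0, C=1, D=1, F=1}.
              branch 1.1.2.2 (add ~(F & C), ~(E -> D)):
                ~(E -> D): α-rule — add E, ~D.
                × closes — contains both D and ~D.
      branch 1.2 (add E):
        (~B -> ((F & C) <-> (E -> D))): β-rule — branch into ~~B  //  ((F & C) <-> (E -> D)).
          branch 1.2.1 (add ~~B):
            ○ open, literals {B=1, E=1}.
          branch 1.2.2 (add ((F & C) <-> (E -> D))):
            ((F & C) <-> (E -> D)): β-rule — branch into (F & C), (E -> D)  //  ~(F & C), ~(E -> D).
              branch 1.2.2.1 (add (F & C), (E -> D)):
                (F & C): α-rule — add F, C.
                (E -> D): β-rule — branch into ~E  //  D.
                  branch 1.2.2.1.1 (add ~E):
                    × closes — contains both E and ~E.
                  branch 1.2.2.1.2 (add D):
                    ○ open, literals {C=1, D=1, E=1, F=1}.
              branch 1.2.2.2 (add ~(F & C), ~(E -> D)):
                ~(E -> D): α-rule — add E, ~D.
                ~(F & C): β-rule — branch into ~F  //  ~C.
                  branch 1.2.2.2.1 (add ~F):
                    ○ open, literals {D=0, E=1, F=0}.
                  branch 1.2.2.2.2 (add ~C):
                    ○ open, literals {C=0, D=0, E=1}.
  branch 2 (add ~((~A & D) | E), ~(~B -> ((F & C) <-> (E -> D)))):
    ~((~A & D) | E): α-rule — add ~(~A & D), ~E.
    ~(~B -> ((F & C) <-> (E -> D))): α-rule — add ~B, ~((F & C) <-> (E -> D)).
    ~(~A & D): β-rule — branch into ~~A  //  ~D.
      branch 2.1 (add ~~A):
        ~((F & C) <-> (E -> D)): β-rule — branch into (F & C), ~(E -> D)  //  ~(F & C), (E -> D).
          branch 2.1.1 (add (F & C), ~(E -> D)):
            (F & C): α-rule — add F, C.
            ~(E -> D): α-rule — add E, ~D.
            × closes — contains both E and ~E.
          branch 2.1.2 (add ~(F & C), (E -> D)):
            ~(F & C): β-rule — branch into ~F  //  ~C.
              branch 2.1.2.1 (add ~F):
                (E -> D): β-rule — branch into ~E  //  D.
                  branch 2.1.2.1.1 (add ~E):
                    ○ open, literals {A=1, B=0, E=0, F=0}.
                  branch 2.1.2.1.2 (add D):
                    ○ open, literals {A=1, B=0, D=1, E=0, F=0}.
              branch 2.1.2.2 (add ~C):
                (E -> D): β-rule — branch into ~E  //  D.
                  branch 2.1.2.2.1 (add ~E):
                    ○ open, literals {A=1, B=0, C=0, E=0}.
                  branch 2.1.2.2.2 (add D):
                    ○ open, literals {A=1, B=0, C=0, D=1, E=0}.
      branch 2.2 (add ~D):
        ~((F & C) <-> (E -> D)): β-rule — branch into (F & C), ~(E -> D)  //  ~(F & C), (E -> D).
          branch 2.2.1 (add (F & C), ~(E -> D)):
            (F & C): α-rule — add F, C.
            ~(E -> D): α-rule — add E, ~D.
            × closes — contains both E and ~E.
          branch 2.2.2 (add ~(F & C), (E -> D)):
            ~(F & C): β-rule — branch into ~F  //  ~C.
              branch 2.2.2.1 (add ~F):
                (E -> D): β-rule — branch into ~E  //  D.
                  branch 2.2.2.1.1 (add ~E):
                    ○ open, literals {B=0, D=0, E=0, F=0}.
                  branch 2.2.2.1.2 (add D):
                    × closes — contains both D and ~D.
              branch 2.2.2.2 (add ~C):
                (E -> D): β-rule — branch into ~E  //  D.
                  branch 2.2.2.2.1 (add ~E):
                    ○ open, literals {B=0, C=0, D=0, E=0}.
                  branch 2.2.2.2.2 (add D):
                    × closes — contains both D and ~D.
6 branches closed, 13 open.
Each open branch fixes some atoms; the unmentioned ones are free. Counting distinct full assignments: branch {A=0, B=1, D=1} (C, F, E) contributes 8 new; branch {A=0, C=1, D=1, E=0, F=1} (B) contributes 1 new; branch {A=0, C=1, D=1, F=1} (B, E) contributes 1 new; branch {B=1, E=1} (C, D, A, F) contributes 12 new; branch {C=1, D=1, E=1, F=1} (B, A) contributes 1 new; branch {D=0, E=1, F=0} (C, B, A) contributes 4 new; branch {C=0, D=0, E=1} (B, A, F) contributes 2 new; branch {A=1, B=0, E=0, F=0} (C, D) contributes 4 new; branch {A=1, B=0, D=1, E=0, F=0} (C) contributes 0 new; branch {A=1, B=0, C=0, E=0} (D, F) contributes 2 new; branch {A=1, B=0, C=0, D=1, E=0} (F) contributes 0 new; branch {B=0, D=0, E=0, F=0} (C, A) contributes 2 new; branch {B=0, C=0, D=0, E=0} (A, F) contributes 1 new. Total: 38.

38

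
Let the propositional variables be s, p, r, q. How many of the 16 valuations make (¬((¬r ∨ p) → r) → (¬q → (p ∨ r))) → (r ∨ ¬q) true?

12

Initial set: {((¬((¬r ∨ p) → r) → (¬q → (p ∨ r))) → (r ∨ ¬q))}.
((¬((¬r ∨ p) → r) → (¬q → (p ∨ r))) → (r ∨ ¬q)): β-rule — branch into ¬(¬((¬r ∨ p) → r) → (¬q → (p ∨ r)))  //  (r ∨ ¬q).
  branch 1 (add ¬(¬((¬r ∨ p) → r) → (¬q → (p ∨ r)))):
    ¬(¬((¬r ∨ p) → r) → (¬q → (p ∨ r))): α-rule — add ¬((¬r ∨ p) → r), ¬(¬q → (p ∨ r)).
    ¬((¬r ∨ p) → r): α-rule — add (¬r ∨ p), ¬r.
    ¬(¬q → (p ∨ r)): α-rule — add ¬q, ¬(p ∨ r).
    ¬(p ∨ r): α-rule — add ¬p, ¬r.
    (¬r ∨ p): β-rule — branch into ¬r  //  p.
      branch 1.1 (add ¬r):
        ○ open, literals {p=0, q=0, r=0}.
      branch 1.2 (add p):
        × closes — contains both p and ¬p.
  branch 2 (add (r ∨ ¬q)):
    (r ∨ ¬q): β-rule — branch into r  //  ¬q.
      branch 2.1 (add r):
        ○ open, literals {r=1}.
      branch 2.2 (add ¬q):
        ○ open, literals {q=0}.
1 branch closed, 3 open.
Each open branch fixes some atoms; the unmentioned ones are free. Counting distinct full assignments: branch {p=0, q=0, r=0} (s) contributes 2 new; branch {r=1} (s, p, q) contributes 8 new; branch {q=0} (s, p, r) contributes 2 new. Total: 12.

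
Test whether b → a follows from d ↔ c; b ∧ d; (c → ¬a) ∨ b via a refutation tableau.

No

Initial set: {T (d ↔ c); T (b ∧ d); T ((c → ¬a) ∨ b); F (b → a)}.
T (b ∧ d): α-rule — add T b, T d.
F (b → a): α-rule — add T b, F a.
T (d ↔ c): β-rule — branch into T d, T c  //  F d, F c.
  branch 1 (add T d, T c):
    T ((c → ¬a) ∨ b): β-rule — branch into T (c → ¬a)  //  T b.
      branch 1.1 (add T (c → ¬a)):
        T (c → ¬a): β-rule — branch into F c  //  T ¬a.
          branch 1.1.1 (add F c):
            × closes — contains both c and ¬c.
          branch 1.1.2 (add T ¬a):
            ○ open, literals {a=F, b=T, c=T, d=T}.
      branch 1.2 (add T b):
        ○ open, literals {a=F, b=T, c=T, d=T}.
  branch 2 (add F d, F c):
    × closes — contains both d and ¬d.
2 branches closed, 2 open.
An open branch gives a countermodel: a=F, b=T, c=T, d=T (unmentioned atoms arbitrary); the premises hold there but the conclusion fails.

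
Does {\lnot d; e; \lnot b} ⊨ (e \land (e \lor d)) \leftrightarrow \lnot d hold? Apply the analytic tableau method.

Yes

Initial set: {\lnot d; e; \lnot b; \lnot ((e \land (e \lor d)) \leftrightarrow \lnot d)}.
\lnot ((e \land (e \lor d)) \leftrightarrow \lnot d): β-rule — branch into (e \land (e \lor d)), \lnot \lnot d  //  \lnot (e \land (e \lor d)), \lnot d.
  branch 1 (add (e \land (e \lor d)), \lnot \lnot d):
    × closes — contains both d and \lnot d.
  branch 2 (add \lnot (e \land (e \lor d)), \lnot d):
    \lnot (e \land (e \lor d)): β-rule — branch into \lnot e  //  \lnot (e \lor d).
      branch 2.1 (add \lnot e):
        × closes — contains both e and \lnot e.
      branch 2.2 (add \lnot (e \lor d)):
        \lnot (e \lor d): α-rule — add \lnot e, \lnot d.
        × closes — contains both e and \lnot e.
All 3 branches close.
Every branch closed, so the premises entail the conclusion.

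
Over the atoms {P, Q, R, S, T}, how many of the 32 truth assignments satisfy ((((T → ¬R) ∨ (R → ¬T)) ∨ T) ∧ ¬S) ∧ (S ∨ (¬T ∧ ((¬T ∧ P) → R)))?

6

Initial set: {(((((T → ¬R) ∨ (R → ¬T)) ∨ T) ∧ ¬S) ∧ (S ∨ (¬T ∧ ((¬T ∧ P) → R))))}.
(((((T → ¬R) ∨ (R → ¬T)) ∨ T) ∧ ¬S) ∧ (S ∨ (¬T ∧ ((¬T ∧ P) → R)))): α-rule — add ((((T → ¬R) ∨ (R → ¬T)) ∨ T) ∧ ¬S), (S ∨ (¬T ∧ ((¬T ∧ P) → R))).
((((T → ¬R) ∨ (R → ¬T)) ∨ T) ∧ ¬S): α-rule — add (((T → ¬R) ∨ (R → ¬T)) ∨ T), ¬S.
(S ∨ (¬T ∧ ((¬T ∧ P) → R))): β-rule — branch into S  //  (¬T ∧ ((¬T ∧ P) → R)).
  branch 1 (add S):
    × closes — contains both S and ¬S.
  branch 2 (add (¬T ∧ ((¬T ∧ P) → R))):
    (¬T ∧ ((¬T ∧ P) → R)): α-rule — add ¬T, ((¬T ∧ P) → R).
    (((T → ¬R) ∨ (R → ¬T)) ∨ T): β-rule — branch into ((T → ¬R) ∨ (R → ¬T))  //  T.
      branch 2.1 (add ((T → ¬R) ∨ (R → ¬T))):
        ((¬T ∧ P) → R): β-rule — branch into ¬(¬T ∧ P)  //  R.
          branch 2.1.1 (add ¬(¬T ∧ P)):
            ((T → ¬R) ∨ (R → ¬T)): β-rule — branch into (T → ¬R)  //  (R → ¬T).
              branch 2.1.1.1 (add (T → ¬R)):
                ¬(¬T ∧ P): β-rule — branch into ¬¬T  //  ¬P.
                  branch 2.1.1.1.1 (add ¬¬T):
                    × closes — contains both T and ¬T.
                  branch 2.1.1.1.2 (add ¬P):
                    (T → ¬R): β-rule — branch into ¬T  //  ¬R.
                      branch 2.1.1.1.2.1 (add ¬T):
                        ○ open, literals {P=false, S=false, T=false}.
                      branch 2.1.1.1.2.2 (add ¬R):
                        ○ open, literals {P=false, R=false, S=false, T=false}.
              branch 2.1.1.2 (add (R → ¬T)):
                ¬(¬T ∧ P): β-rule — branch into ¬¬T  //  ¬P.
                  branch 2.1.1.2.1 (add ¬¬T):
                    × closes — contains both T and ¬T.
                  branch 2.1.1.2.2 (add ¬P):
                    (R → ¬T): β-rule — branch into ¬R  //  ¬T.
                      branch 2.1.1.2.2.1 (add ¬R):
                        ○ open, literals {P=false, R=false, S=false, T=false}.
                      branch 2.1.1.2.2.2 (add ¬T):
                        ○ open, literals {P=false, S=false, T=false}.
          branch 2.1.2 (add R):
            ((T → ¬R) ∨ (R → ¬T)): β-rule — branch into (T → ¬R)  //  (R → ¬T).
              branch 2.1.2.1 (add (T → ¬R)):
                (T → ¬R): β-rule — branch into ¬T  //  ¬R.
                  branch 2.1.2.1.1 (add ¬T):
                    ○ open, literals {R=true, S=false, T=false}.
                  branch 2.1.2.1.2 (add ¬R):
                    × closes — contains both R and ¬R.
              branch 2.1.2.2 (add (R → ¬T)):
                (R → ¬T): β-rule — branch into ¬R  //  ¬T.
                  branch 2.1.2.2.1 (add ¬R):
                    × closes — contains both R and ¬R.
                  branch 2.1.2.2.2 (add ¬T):
                    ○ open, literals {R=true, S=false, T=false}.
      branch 2.2 (add T):
        × closes — contains both T and ¬T.
6 branches closed, 6 open.
Each open branch fixes some atoms; the unmentioned ones are free. Counting distinct full assignments: branch {P=false, S=false, T=false} (Q, R) contributes 4 new; branch {P=false, R=false, S=false, T=false} (Q) contributes 0 new; branch {P=false, R=false, S=false, T=false} (Q) contributes 0 new; branch {P=false, S=false, T=false} (Q, R) contributes 0 new; branch {R=true, S=false, T=false} (P, Q) contributes 2 new; branch {R=true, S=false, T=false} (P, Q) contributes 0 new. Total: 6.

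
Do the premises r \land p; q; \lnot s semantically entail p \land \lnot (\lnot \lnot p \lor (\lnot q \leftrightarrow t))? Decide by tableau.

Initial set: {(r \land p); q; \lnot s; \lnot (p \land \lnot (\lnot \lnot p \lor (\lnot q \leftrightarrow t)))}.
(r \land p): α-rule — add r, p.
\lnot (p \land \lnot (\lnot \lnot p \lor (\lnot q \leftrightarrow t))): β-rule — branch into \lnot p  //  \lnot \lnot (\lnot \lnot p \lor (\lnot q \leftrightarrow t)).
  branch 1 (add \lnot p):
    × closes — contains both p and \lnot p.
  branch 2 (add \lnot \lnot (\lnot \lnot p \lor (\lnot q \leftrightarrow t))):
    \lnot \lnot (\lnot \lnot p \lor (\lnot q \leftrightarrow t)): β-rule — branch into \lnot \lnot p  //  (\lnot q \leftrightarrow t).
      branch 2.1 (add \lnot \lnot p):
        \lnot \lnot p: drop double negation, giving p.
        ○ open, literals {p=T, q=T, r=T, s=F}.
      branch 2.2 (add (\lnot q \leftrightarrow t)):
        (\lnot q \leftrightarrow t): β-rule — branch into \lnot q, t  //  \lnot \lnot q, \lnot t.
          branch 2.2.1 (add \lnot q, t):
            × closes — contains both q and \lnot q.
          branch 2.2.2 (add \lnot \lnot q, \lnot t):
            ○ open, literals {p=T, q=T, r=T, s=F, t=F}.
2 branches closed, 2 open.
An open branch gives a countermodel: p=T, q=T, r=T, s=F (unmentioned atoms arbitrary); the premises hold there but the conclusion fails.

No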